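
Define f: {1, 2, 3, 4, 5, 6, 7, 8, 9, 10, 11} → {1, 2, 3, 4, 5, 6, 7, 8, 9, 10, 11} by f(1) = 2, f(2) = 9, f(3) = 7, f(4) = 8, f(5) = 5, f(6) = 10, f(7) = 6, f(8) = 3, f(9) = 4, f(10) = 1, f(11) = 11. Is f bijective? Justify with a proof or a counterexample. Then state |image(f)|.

11

The values 2, 9, 7, 8, 5, 10, 6, 3, 4, 1, 11 are a permutation of {1, 2, 3, 4, 5, 6, 7, 8, 9, 10, 11}: each element appears exactly once.
So f is injective and surjective, hence bijective.
The image of f is {1, 2, 3, 4, 5, 6, 7, 8, 9, 10, 11}, which has 11 elements.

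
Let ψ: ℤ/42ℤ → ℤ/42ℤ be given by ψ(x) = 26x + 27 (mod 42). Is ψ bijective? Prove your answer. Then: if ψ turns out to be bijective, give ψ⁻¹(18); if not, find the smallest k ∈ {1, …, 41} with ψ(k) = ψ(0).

21

We have gcd(26, 42) = 2 > 1. Taking u = 0 and v = 21: ψ(0) = 27 and ψ(21) = 26·21 + 27 = 573 ≡ 27 (mod 42).
So ψ(0) = ψ(21) while 0 ≠ 21, hence ψ is not injective, hence not bijective.
Since ψ is not bijective, we find the least positive k with ψ(k) = ψ(0): this means 26k ≡ 0 (mod 42), i.e. 42 ∣ 26k. Since gcd(26, 42) = 2, dividing through by 2 this holds exactly when 21 ∣ 13k, and as gcd(13, 21) = 1, exactly when 21 ∣ k.
The smallest positive such k is 21.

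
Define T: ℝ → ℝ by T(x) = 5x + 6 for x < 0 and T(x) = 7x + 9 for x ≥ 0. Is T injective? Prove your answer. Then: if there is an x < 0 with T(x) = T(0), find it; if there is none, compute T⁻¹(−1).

-7/5

Both pieces are strictly increasing (slopes 5 and 7), so each is injective on its own interval.
The left piece maps (−∞, 0) onto (−∞, 6); the right piece maps [0, ∞) onto [9, ∞).
These images are disjoint, so no value is attained by both pieces. So T is injective.
Because the two images are disjoint, no x < 0 has T(x) = T(0), so we compute T⁻¹(−1): −1 lies in (−∞, 6), so solve 5x + 6 = −1: x = (−1 − 6)/5 = −7/5.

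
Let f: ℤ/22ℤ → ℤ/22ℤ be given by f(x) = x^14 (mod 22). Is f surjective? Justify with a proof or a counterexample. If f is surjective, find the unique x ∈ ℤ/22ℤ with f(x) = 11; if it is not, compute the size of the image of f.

f(10): Repeated squaring mod 22: 10^1 ≡ 10, 10^2 ≡ 10² = 100 ≡ 12, 10^4 ≡ 12² = 144 ≡ 12, 10^8 ≡ 12² = 144 ≡ 12. Since 14 = 8 + 4 + 2, 10^14 ≡ 12·12·12: 12·12 = 144 ≡ 12, then 12·12 = 144 ≡ 12. So 10^14 ≡ 12 (mod 22).
f(12): Repeated squaring mod 22: 12^1 ≡ 12, 12^2 ≡ 12² = 144 ≡ 12, 12^4 ≡ 12² = 144 ≡ 12, 12^8 ≡ 12² = 144 ≡ 12. Since 14 = 8 + 4 + 2, 12^14 ≡ 12·12·12: 12·12 = 144 ≡ 12, then 12·12 = 144 ≡ 12. So 12^14 ≡ 12 (mod 22).
So f(10) = f(12) = 12 while 10 ≠ 12, therefore f is not injective.
A non-injective map from the 22-element set ℤ/22ℤ to itself takes at most 21 distinct values, so it cannot be surjective. Hence f is not surjective.
Since f is not surjective, we determine |image(f)|. Computing x^14 mod 22 for each x (by repeated squaring, reducing mod 22 at every step), the values f(0), f(1), …, f(21) are: 0, 1, 16, 15, 14, 9, 20, 3, 4, 5, 12, 11, 12, 5, 4, 3, 20, 9, 14, 15, 16, 1.
The distinct values are {0, 1, 3, 4, 5, 9, 11, 12, 14, 15, 16, 20}; there are 12 of them.

12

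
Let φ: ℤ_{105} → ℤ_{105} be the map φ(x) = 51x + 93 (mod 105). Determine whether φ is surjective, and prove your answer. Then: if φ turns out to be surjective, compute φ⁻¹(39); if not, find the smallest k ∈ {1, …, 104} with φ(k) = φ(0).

Recall that surjectivity means every element of the codomain has a preimage under φ.
Since gcd(51, 105) = 3, we have 51x ≡ 0 (mod 3) for all x, so φ(x) ≡ 0 (mod 3).
But 1 ≢ 0 (mod 3), so 1 ∈ ℤ_{105} has no preimage. Therefore φ is not surjective.
Since φ is not surjective, we find the least positive k with φ(k) = φ(0): this means 51k ≡ 0 (mod 105), i.e. 105 ∣ 51k. Since gcd(51, 105) = 3, dividing through by 3 this holds exactly when 35 ∣ 17k, and as gcd(17, 35) = 1, exactly when 35 ∣ k.
The smallest positive such k is 35.

35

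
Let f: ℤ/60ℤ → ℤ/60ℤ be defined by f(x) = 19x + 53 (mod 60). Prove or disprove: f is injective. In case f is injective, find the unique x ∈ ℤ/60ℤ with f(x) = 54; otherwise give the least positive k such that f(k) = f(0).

Recall: f is injective if f(x_1) = f(x_2) implies x_1 = x_2.
If f(x_1) = f(x_2), then 19x_1 ≡ 19x_2 (mod 60). Because gcd(19, 60) = 1, we may cancel 19 to get x_1 ≡ x_2 (mod 60).
Therefore f is injective.
We now compute 19⁻¹ mod 60 explicitly. Euclid's algorithm: 60 = 3·19 + 3, 19 = 6·3 + 1; back-substituting gives 1 = 19·19 − 6·60, so 19⁻¹ ≡ 19 (mod 60).
Since f is injective, we compute f⁻¹(54): solve 19x + 53 ≡ 54 (mod 60), i.e. 19x ≡ 1 (mod 60).
Multiplying by 19⁻¹ = 19 gives x ≡ 19·1 = 19 ≡ 19 (mod 60).
Check: f(19) = 19·19 + 53 = 414 = 6·60 + 54 ≡ 54 (mod 60).

19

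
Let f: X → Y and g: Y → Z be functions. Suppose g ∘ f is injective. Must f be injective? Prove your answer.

injective

Suppose f(a) = f(b). Applying g: (g ∘ f)(a) = (g ∘ f)(b). Since g ∘ f is injective, a = b. Hence f is injective.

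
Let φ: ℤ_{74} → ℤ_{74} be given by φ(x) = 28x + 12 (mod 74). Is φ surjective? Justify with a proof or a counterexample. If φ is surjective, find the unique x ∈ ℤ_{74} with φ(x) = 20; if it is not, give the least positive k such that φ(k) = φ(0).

Recall: φ is surjective if every y in the codomain equals φ(x) for some x in the domain.
Since gcd(28, 74) = 2, we have 28x ≡ 0 (mod 2) for all x, so φ(x) ≡ 0 (mod 2).
But 1 ≢ 0 (mod 2), so 1 ∈ ℤ_{74} has no preimage. Therefore φ is not surjective.
Since φ is not surjective, we find the least positive k with φ(k) = φ(0): this means 28k ≡ 0 (mod 74), i.e. 74 ∣ 28k. Since gcd(28, 74) = 2, dividing through by 2 this holds exactly when 37 ∣ 14k, and as gcd(14, 37) = 1, exactly when 37 ∣ k.
The smallest positive such k is 37.

37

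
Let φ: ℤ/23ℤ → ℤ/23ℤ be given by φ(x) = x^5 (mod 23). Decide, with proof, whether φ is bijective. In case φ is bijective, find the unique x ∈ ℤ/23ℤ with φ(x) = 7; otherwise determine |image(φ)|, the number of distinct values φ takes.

Since 23 is prime, the nonzero elements of ℤ/23ℤ form a cyclic group of order 22.
As gcd(5, 22) = 1, raising to the 5th power is a bijection on this group: if x_1^5 ≡ x_2^5 then (x_1x_2^{−1})^5 = 1, and the only element of order dividing gcd(5, 22) = 1 is 1, so x_1 = x_2.
With φ(0) = 0 this makes φ injective on all of ℤ/23ℤ, hence bijective (finite equal-size domain and codomain). In particular φ is bijective.
Since φ is bijective, we find the preimage of 7. The inverse of x ↦ x^5 on (ℤ/23ℤ)^× is x ↦ x^9, because 5·9 = 45 = 2·22 + 1 ≡ 1 (mod 22) and x^{22} = 1 for x ≠ 0 (Fermat). So φ⁻¹(7) = 7^9 mod 23.
Repeated squaring mod 23: 7^1 ≡ 7, 7^2 ≡ 7² = 49 ≡ 3, 7^4 ≡ 3² = 9, 7^8 ≡ 9² = 81 ≡ 12. Since 9 = 8 + 1, 7^9 ≡ 12·7: 12·7 = 84 ≡ 15. So 7^9 ≡ 15 (mod 23).
Hence φ⁻¹(7) = 15.

15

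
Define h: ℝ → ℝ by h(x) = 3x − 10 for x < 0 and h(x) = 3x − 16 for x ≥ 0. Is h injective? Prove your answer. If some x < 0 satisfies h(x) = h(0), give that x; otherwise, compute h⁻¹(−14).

-2

Both pieces are strictly increasing (slopes 3 and 3), so each is injective on its own interval.
The left piece maps (−∞, 0) onto (−∞, −10); the right piece maps [0, ∞) onto [−16, ∞).
These images overlap. In particular h(0) = −16 (right piece), and solving 3x − 10 = −16 on the left piece gives x = −2 < 0.
So h(−2) = h(0) with −2 ≠ 0, and h is not injective. This x = −2 is the requested value below 0.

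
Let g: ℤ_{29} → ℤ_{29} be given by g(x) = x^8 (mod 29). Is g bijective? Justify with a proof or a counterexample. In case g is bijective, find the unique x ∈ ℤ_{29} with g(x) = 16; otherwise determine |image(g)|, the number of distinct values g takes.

8

g(2): Repeated squaring mod 29: 2^1 ≡ 2, 2^2 ≡ 2² = 4, 2^4 ≡ 4² = 16, 2^8 ≡ 16² = 256 ≡ 24. So 2^8 ≡ 24 (mod 29).
g(5): Repeated squaring mod 29: 5^1 ≡ 5, 5^2 ≡ 5² = 25, 5^4 ≡ 25² = 625 ≡ 16, 5^8 ≡ 16² = 256 ≡ 24. So 5^8 ≡ 24 (mod 29).
So g(2) = g(5) = 24 while 2 ≠ 5, therefore g is not injective, hence not bijective.
Since g is not bijective, we determine |image(g)|. Computing x^8 mod 29 for each x (by repeated squaring, reducing mod 29 at every step), the values g(0), g(1), …, g(28) are: 0, 1, 24, 7, 25, 24, 23, 7, 20, 20, 25, 16, 1, 16, 23, 23, 16, 1, 16, 25, 20, 20, 7, 23, 24, 25, 7, 24, 1.
The distinct values are {0, 1, 7, 16, 20, 23, 24, 25}; there are 8 of them.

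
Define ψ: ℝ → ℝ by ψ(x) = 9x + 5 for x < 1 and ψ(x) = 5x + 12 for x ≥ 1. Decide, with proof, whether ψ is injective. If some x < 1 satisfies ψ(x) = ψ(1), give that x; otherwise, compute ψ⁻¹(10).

5/9

Both pieces are strictly increasing (slopes 9 and 5), so each is injective on its own interval.
The left piece maps (−∞, 1) onto (−∞, 14); the right piece maps [1, ∞) onto [17, ∞).
These images are disjoint, so no value is attained by both pieces. Hence ψ is injective.
Because the two images are disjoint, no x < 1 has ψ(x) = ψ(1), so we compute ψ⁻¹(10): 10 lies in (−∞, 14), so solve 9x + 5 = 10: x = (10 − 5)/9 = 5/9.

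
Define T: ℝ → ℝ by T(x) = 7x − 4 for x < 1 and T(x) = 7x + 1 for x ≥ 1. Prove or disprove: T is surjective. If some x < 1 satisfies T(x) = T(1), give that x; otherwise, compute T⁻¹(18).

17/7

Both pieces are strictly increasing (slopes 7 and 7), so each is injective on its own interval.
The left piece maps (−∞, 1) onto (−∞, 3); the right piece maps [1, ∞) onto [8, ∞).
The union (−∞, 3) ∪ [8, ∞) omits the interval between 3 and 8; in particular 3 has no preimage. So T is not surjective.
Because the two images are disjoint, no x < 1 has T(x) = T(1), so we compute T⁻¹(18): 18 lies in [8, ∞), so solve 7x + 1 = 18: x = (18 − 1)/7 = 17/7.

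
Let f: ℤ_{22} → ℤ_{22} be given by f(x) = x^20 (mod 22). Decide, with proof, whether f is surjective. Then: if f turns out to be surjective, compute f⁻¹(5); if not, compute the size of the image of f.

4

f(1) = 1^20 = 1.
f(3): Repeated squaring mod 22: 3^1 ≡ 3, 3^2 ≡ 3² = 9, 3^4 ≡ 9² = 81 ≡ 15, 3^8 ≡ 15² = 225 ≡ 5, 3^16 ≡ 5² = 25 ≡ 3. Since 20 = 16 + 4, 3^20 ≡ 3·15: 3·15 = 45 ≡ 1. So 3^20 ≡ 1 (mod 22).
So f(1) = f(3) = 1 while 1 ≠ 3, thus f is not injective.
A non-injective map from the 22-element set ℤ_{22} to itself takes at most 21 distinct values, so it cannot be surjective. Thus f is not surjective.
Since f is not surjective, we determine |image(f)|. Computing x^20 mod 22 for each x (by repeated squaring, reducing mod 22 at every step), the values f(0), f(1), …, f(21) are: 0, 1, 12, 1, 12, 1, 12, 1, 12, 1, 12, 11, 12, 1, 12, 1, 12, 1, 12, 1, 12, 1.
The distinct values are {0, 1, 11, 12}; there are 4 of them.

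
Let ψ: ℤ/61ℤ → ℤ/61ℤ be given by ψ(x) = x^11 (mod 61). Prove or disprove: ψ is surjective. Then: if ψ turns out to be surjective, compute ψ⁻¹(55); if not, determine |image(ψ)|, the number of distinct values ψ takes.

Since 61 is prime, the nonzero elements of ℤ/61ℤ form a cyclic group of order 60.
As gcd(11, 60) = 1, raising to the 11th power is a bijection on this group: if a^11 ≡ b^11 then (ab^{−1})^11 = 1, and the only element of order dividing gcd(11, 60) = 1 is 1, so a = b.
With ψ(0) = 0 this makes ψ injective on all of ℤ/61ℤ, hence bijective (finite equal-size domain and codomain). In particular ψ is surjective.
Since ψ is surjective, we find the preimage of 55. The inverse of x ↦ x^11 on (ℤ/61ℤ)^× is x ↦ x^11, because 11·11 = 121 = 2·60 + 1 ≡ 1 (mod 60) and x^{60} = 1 for x ≠ 0 (Fermat). So ψ⁻¹(55) = 55^11 mod 61.
Repeated squaring mod 61: 55^1 ≡ 55, 55^2 ≡ 55² = 3025 ≡ 36, 55^4 ≡ 36² = 1296 ≡ 15, 55^8 ≡ 15² = 225 ≡ 42. Since 11 = 8 + 2 + 1, 55^11 ≡ 42·36·55: 42·36 = 1512 ≡ 48, then 48·55 = 2640 ≡ 17. So 55^11 ≡ 17 (mod 61).
Hence ψ⁻¹(55) = 17.

17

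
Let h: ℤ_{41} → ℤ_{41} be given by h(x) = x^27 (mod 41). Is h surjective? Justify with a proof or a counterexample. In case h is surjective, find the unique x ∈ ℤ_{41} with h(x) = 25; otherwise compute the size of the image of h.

Since 41 is prime, the nonzero elements of ℤ_{41} form a cyclic group of order 40.
As gcd(27, 40) = 1, raising to the 27th power is a bijection on this group: if u^27 ≡ v^27 then (uv^{−1})^27 = 1, and the only element of order dividing gcd(27, 40) = 1 is 1, so u = v.
With h(0) = 0 this makes h injective on all of ℤ_{41}, hence bijective (finite equal-size domain and codomain). In particular h is surjective.
Since h is surjective, we find the preimage of 25. The inverse of x ↦ x^27 on (ℤ_{41})^× is x ↦ x^3, because 27·3 = 81 = 2·40 + 1 ≡ 1 (mod 40) and x^{40} = 1 for x ≠ 0 (Fermat). So h⁻¹(25) = 25^3 mod 41.
Repeated squaring mod 41: 25^1 ≡ 25, 25^2 ≡ 25² = 625 ≡ 10. Since 3 = 2 + 1, 25^3 ≡ 10·25: 10·25 = 250 ≡ 4. So 25^3 ≡ 4 (mod 41).
Hence h⁻¹(25) = 4.

4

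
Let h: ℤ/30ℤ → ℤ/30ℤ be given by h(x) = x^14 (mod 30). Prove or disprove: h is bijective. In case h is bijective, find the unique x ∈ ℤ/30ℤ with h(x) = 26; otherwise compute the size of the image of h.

h(2): Repeated squaring mod 30: 2^1 ≡ 2, 2^2 ≡ 2² = 4, 2^4 ≡ 4² = 16, 2^8 ≡ 16² = 256 ≡ 16. Since 14 = 8 + 4 + 2, 2^14 ≡ 16·16·4: 16·16 = 256 ≡ 16, then 16·4 = 64 ≡ 4. So 2^14 ≡ 4 (mod 30).
h(8): Repeated squaring mod 30: 8^1 ≡ 8, 8^2 ≡ 8² = 64 ≡ 4, 8^4 ≡ 4² = 16, 8^8 ≡ 16² = 256 ≡ 16. Since 14 = 8 + 4 + 2, 8^14 ≡ 16·16·4: 16·16 = 256 ≡ 16, then 16·4 = 64 ≡ 4. So 8^14 ≡ 4 (mod 30).
So h(2) = h(8) = 4 while 2 ≠ 8, therefore h is not injective, hence not bijective.
Since h is not bijective, we determine |image(h)|. Computing x^14 mod 30 for each x (by repeated squaring, reducing mod 30 at every step), the values h(0), h(1), …, h(29) are: 0, 1, 4, 9, 16, 25, 6, 19, 4, 21, 10, 1, 24, 19, 16, 15, 16, 19, 24, 1, 10, 21, 4, 19, 6, 25, 16, 9, 4, 1.
The distinct values are {0, 1, 4, 6, 9, 10, 15, 16, 19, 21, 24, 25}; there are 12 of them.

12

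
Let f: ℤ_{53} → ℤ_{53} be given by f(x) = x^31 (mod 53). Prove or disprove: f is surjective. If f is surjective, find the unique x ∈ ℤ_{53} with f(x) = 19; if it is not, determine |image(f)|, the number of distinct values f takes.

Since 53 is prime, the nonzero elements of ℤ_{53} form a cyclic group of order 52.
As gcd(31, 52) = 1, raising to the 31st power is a bijection on this group: if x_1^31 ≡ x_2^31 then (x_1x_2^{−1})^31 = 1, and the only element of order dividing gcd(31, 52) = 1 is 1, so x_1 = x_2.
With f(0) = 0 this makes f injective on all of ℤ_{53}, hence bijective (finite equal-size domain and codomain). In particular f is surjective.
Since f is surjective, we find the preimage of 19. The inverse of x ↦ x^31 on (ℤ_{53})^× is x ↦ x^47, because 31·47 = 1457 = 28·52 + 1 ≡ 1 (mod 52) and x^{52} = 1 for x ≠ 0 (Fermat). So f⁻¹(19) = 19^47 mod 53.
Repeated squaring mod 53: 19^1 ≡ 19, 19^2 ≡ 19² = 361 ≡ 43, 19^4 ≡ 43² = 1849 ≡ 47, 19^8 ≡ 47² = 2209 ≡ 36, 19^16 ≡ 36² = 1296 ≡ 24, 19^32 ≡ 24² = 576 ≡ 46. Since 47 = 32 + 8 + 4 + 2 + 1, 19^47 ≡ 46·36·47·43·19: 46·36 = 1656 ≡ 13, then 13·47 = 611 ≡ 28, then 28·43 = 1204 ≡ 38, then 38·19 = 722 ≡ 33. So 19^47 ≡ 33 (mod 53).
Hence f⁻¹(19) = 33.

33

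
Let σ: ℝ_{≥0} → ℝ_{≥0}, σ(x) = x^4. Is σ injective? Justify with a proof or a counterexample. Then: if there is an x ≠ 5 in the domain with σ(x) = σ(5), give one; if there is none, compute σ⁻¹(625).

On ℝ_{≥0}, x ↦ x^4 is strictly increasing, so σ(u) = σ(v) forces u = v. Hence σ is injective.
Since x ↦ x^4 is strictly increasing on ℝ_{≥0}, it is injective there, so no x ≠ 5 in the domain has σ(x) = σ(5). We therefore compute σ⁻¹(625) = 625^{1/4} = 5 (indeed 5^4 = 625).

5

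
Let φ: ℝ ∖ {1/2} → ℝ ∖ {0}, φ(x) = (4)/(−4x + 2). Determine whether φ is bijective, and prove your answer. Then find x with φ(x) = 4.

1/4

Suppose φ(a) = φ(b). Cross-multiplying: (4)(−4b + 2) = (4)(−4a + 2).
Expanding both sides and cancelling the symmetric terms leaves 16·(a − b) = 0. Since 16 ≠ 0, a = b. So φ is injective.
For any y ≠ 0, solving y(−4x + 2) = 4 for x gives a well-defined x ≠ 1/2. So φ is surjective.
So φ is bijective.
Solving φ(x) = 4: cross-multiplying gives 4 = 4(−4x + 2), which rearranges to 16x = 4, so x = 1/4.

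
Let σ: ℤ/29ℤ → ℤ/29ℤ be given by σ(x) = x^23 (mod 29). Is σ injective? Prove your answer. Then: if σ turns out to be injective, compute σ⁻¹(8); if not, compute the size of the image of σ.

3

Since 29 is prime, the nonzero elements of ℤ/29ℤ form a cyclic group of order 28.
As gcd(23, 28) = 1, raising to the 23rd power is a bijection on this group: if x_1^23 ≡ x_2^23 then (x_1x_2^{−1})^23 = 1, and the only element of order dividing gcd(23, 28) = 1 is 1, so x_1 = x_2.
With σ(0) = 0 this makes σ injective on all of ℤ/29ℤ, hence bijective (finite equal-size domain and codomain). In particular σ is injective.
Since σ is injective, we find the preimage of 8. The inverse of x ↦ x^23 on (ℤ/29ℤ)^× is x ↦ x^11, because 23·11 = 253 = 9·28 + 1 ≡ 1 (mod 28) and x^{28} = 1 for x ≠ 0 (Fermat). So σ⁻¹(8) = 8^11 mod 29.
Repeated squaring mod 29: 8^1 ≡ 8, 8^2 ≡ 8² = 64 ≡ 6, 8^4 ≡ 6² = 36 ≡ 7, 8^8 ≡ 7² = 49 ≡ 20. Since 11 = 8 + 2 + 1, 8^11 ≡ 20·6·8: 20·6 = 120 ≡ 4, then 4·8 = 32 ≡ 3. So 8^11 ≡ 3 (mod 29).
Hence σ⁻¹(8) = 3.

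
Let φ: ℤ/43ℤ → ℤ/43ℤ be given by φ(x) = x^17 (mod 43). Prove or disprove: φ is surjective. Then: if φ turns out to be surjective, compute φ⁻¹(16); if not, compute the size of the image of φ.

Since 43 is prime, the nonzero elements of ℤ/43ℤ form a cyclic group of order 42.
As gcd(17, 42) = 1, raising to the 17th power is a bijection on this group: if u^17 ≡ v^17 then (uv^{−1})^17 = 1, and the only element of order dividing gcd(17, 42) = 1 is 1, so u = v.
With φ(0) = 0 this makes φ injective on all of ℤ/43ℤ, hence bijective (finite equal-size domain and codomain). In particular φ is surjective.
Since φ is surjective, we find the preimage of 16. The inverse of x ↦ x^17 on (ℤ/43ℤ)^× is x ↦ x^5, because 17·5 = 85 = 2·42 + 1 ≡ 1 (mod 42) and x^{42} = 1 for x ≠ 0 (Fermat). So φ⁻¹(16) = 16^5 mod 43.
Repeated squaring mod 43: 16^1 ≡ 16, 16^2 ≡ 16² = 256 ≡ 41, 16^4 ≡ 41² = 1681 ≡ 4. Since 5 = 4 + 1, 16^5 ≡ 4·16: 4·16 = 64 ≡ 21. So 16^5 ≡ 21 (mod 43).
Hence φ⁻¹(16) = 21.

21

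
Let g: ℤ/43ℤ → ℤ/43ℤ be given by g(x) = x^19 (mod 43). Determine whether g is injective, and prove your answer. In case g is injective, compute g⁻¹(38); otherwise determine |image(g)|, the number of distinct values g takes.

24

Since 43 is prime, the nonzero elements of ℤ/43ℤ form a cyclic group of order 42.
As gcd(19, 42) = 1, raising to the 19th power is a bijection on this group: if a^19 ≡ b^19 then (ab^{−1})^19 = 1, and the only element of order dividing gcd(19, 42) = 1 is 1, so a = b.
With g(0) = 0 this makes g injective on all of ℤ/43ℤ, hence bijective (finite equal-size domain and codomain). In particular g is injective.
Since g is injective, we find the preimage of 38. The inverse of x ↦ x^19 on (ℤ/43ℤ)^× is x ↦ x^31, because 19·31 = 589 = 14·42 + 1 ≡ 1 (mod 42) and x^{42} = 1 for x ≠ 0 (Fermat). So g⁻¹(38) = 38^31 mod 43.
Repeated squaring mod 43: 38^1 ≡ 38, 38^2 ≡ 38² = 1444 ≡ 25, 38^4 ≡ 25² = 625 ≡ 23, 38^8 ≡ 23² = 529 ≡ 13, 38^16 ≡ 13² = 169 ≡ 40. Since 31 = 16 + 8 + 4 + 2 + 1, 38^31 ≡ 40·13·23·25·38: 40·13 = 520 ≡ 4, then 4·23 = 92 ≡ 6, then 6·25 = 150 ≡ 21, then 21·38 = 798 ≡ 24. So 38^31 ≡ 24 (mod 43).
Hence g⁻¹(38) = 24.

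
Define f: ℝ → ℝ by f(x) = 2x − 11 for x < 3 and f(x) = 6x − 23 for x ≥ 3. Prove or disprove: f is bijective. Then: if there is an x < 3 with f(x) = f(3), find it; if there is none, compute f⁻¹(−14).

-3/2

Both pieces are strictly increasing (slopes 2 and 6), so each is injective on its own interval.
The left piece maps (−∞, 3) onto (−∞, −5); the right piece maps [3, ∞) onto [−5, ∞).
Since −5 = −5, the images partition ℝ: f is injective and surjective, hence bijective.
Because the two images are disjoint, no x < 3 has f(x) = f(3), so we compute f⁻¹(−14): −14 lies in (−∞, −5), so solve 2x − 11 = −14: x = (−14 + 11)/2 = −3/2.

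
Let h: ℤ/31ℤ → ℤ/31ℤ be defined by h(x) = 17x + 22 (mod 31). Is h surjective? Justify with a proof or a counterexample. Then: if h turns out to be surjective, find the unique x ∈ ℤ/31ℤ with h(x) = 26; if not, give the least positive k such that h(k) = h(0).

13

Since gcd(17, 31) = 1, 17 is invertible modulo 31. Euclid's algorithm: 31 = 1·17 + 14, 17 = 1·14 + 3, 14 = 4·3 + 2, 3 = 1·2 + 1; back-substituting gives 1 = 11·17 − 6·31, so 17⁻¹ ≡ 11 (mod 31).
Then y ↦ 11(y − 22) is a two-sided inverse to h, so every y ∈ ℤ/31ℤ has a preimage.
So h is surjective.
Since h is surjective, we find h⁻¹(26): we need 17x ≡ 26 − 22 ≡ 4 (mod 31). Using 17⁻¹ = 11: x ≡ 11·4 = 44 = 1·31 + 13, so x = 13.
Check: h(13) = 17·13 + 22 = 243 = 7·31 + 26 ≡ 26 (mod 31).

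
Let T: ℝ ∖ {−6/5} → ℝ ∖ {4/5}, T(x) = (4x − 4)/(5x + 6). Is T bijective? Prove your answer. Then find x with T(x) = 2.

Suppose T(u) = T(v). Cross-multiplying: (4u − 4)(5v + 6) = (4v − 4)(5u + 6).
Expanding both sides and cancelling the symmetric terms leaves 44·(u − v) = 0. Since 44 ≠ 0, u = v. So T is injective.
For any y ≠ 4/5, solving y(5x + 6) = 4x − 4 for x gives a well-defined x ≠ −6/5. So T is surjective.
Hence T is bijective.
Solving T(x) = 2: cross-multiplying gives 4x − 4 = 2(5x + 6), which rearranges to −6x = 16, so x = −8/3.

-8/3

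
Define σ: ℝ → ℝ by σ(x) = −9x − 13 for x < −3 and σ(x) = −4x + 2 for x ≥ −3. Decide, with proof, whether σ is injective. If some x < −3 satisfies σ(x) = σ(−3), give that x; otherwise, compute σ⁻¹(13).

-11/4

Both pieces are strictly decreasing (slopes −9 and −4), so each is injective on its own interval.
The left piece maps (−∞, −3) onto (14, ∞); the right piece maps [−3, ∞) onto (−∞, 14].
These images are disjoint, so no value is attained by both pieces. Therefore σ is injective.
Because the two images are disjoint, no x < −3 has σ(x) = σ(−3), so we compute σ⁻¹(13): 13 lies in (−∞, 14], so solve −4x + 2 = 13: x = (13 − 2)/(−4) = −11/4.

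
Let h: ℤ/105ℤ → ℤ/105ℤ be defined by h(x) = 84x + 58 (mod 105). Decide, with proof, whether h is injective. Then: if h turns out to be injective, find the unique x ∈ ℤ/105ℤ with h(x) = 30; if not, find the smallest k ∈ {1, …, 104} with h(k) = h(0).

Recall that h is injective if h(x_1) = h(x_2) implies x_1 = x_2.
We have gcd(84, 105) = 21 > 1. Taking x_1 = 0 and x_2 = 5: h(0) = 58 and h(5) = 84·5 + 58 = 478 ≡ 58 (mod 105).
So h(0) = h(5) while 0 ≠ 5, therefore h is not injective.
Since h is not injective, we find the least positive k with h(k) = h(0): this means 84k ≡ 0 (mod 105), i.e. 105 ∣ 84k. Since gcd(84, 105) = 21, dividing through by 21 this holds exactly when 5 ∣ 4k, and as gcd(4, 5) = 1, exactly when 5 ∣ k.
The smallest positive such k is 5.

5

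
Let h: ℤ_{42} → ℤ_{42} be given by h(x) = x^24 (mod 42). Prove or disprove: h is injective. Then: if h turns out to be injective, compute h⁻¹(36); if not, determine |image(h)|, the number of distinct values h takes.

h(2): Repeated squaring mod 42: 2^1 ≡ 2, 2^2 ≡ 2² = 4, 2^4 ≡ 4² = 16, 2^8 ≡ 16² = 256 ≡ 4, 2^16 ≡ 4² = 16. Since 24 = 16 + 8, 2^24 ≡ 16·4: 16·4 = 64 ≡ 22. So 2^24 ≡ 22 (mod 42).
h(4): Repeated squaring mod 42: 4^1 ≡ 4, 4^2 ≡ 4² = 16, 4^4 ≡ 16² = 256 ≡ 4, 4^8 ≡ 4² = 16, 4^16 ≡ 16² = 256 ≡ 4. Since 24 = 16 + 8, 4^24 ≡ 4·16: 4·16 = 64 ≡ 22. So 4^24 ≡ 22 (mod 42).
So h(2) = h(4) = 22 while 2 ≠ 4, hence h is not injective.
Since h is not injective, we determine |image(h)|. Computing x^24 mod 42 for each x (by repeated squaring, reducing mod 42 at every step), the values h(0), h(1), …, h(41) are: 0, 1, 22, 15, 22, 1, 36, 7, 22, 15, 22, 1, 36, 1, 28, 15, 22, 1, 36, 1, 22, 21, 22, 1, 36, 1, 22, 15, 28, 1, 36, 1, 22, 15, 22, 7, 36, 1, 22, 15, 22, 1.
The distinct values are {0, 1, 7, 15, 21, 22, 28, 36}; there are 8 of them.

8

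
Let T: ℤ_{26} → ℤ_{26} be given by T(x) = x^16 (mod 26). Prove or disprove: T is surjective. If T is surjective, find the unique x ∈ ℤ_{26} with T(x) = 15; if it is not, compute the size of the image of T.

T(1) = 1^16 = 1.
T(5): Repeated squaring mod 26: 5^1 ≡ 5, 5^2 ≡ 5² = 25, 5^4 ≡ 25² = 625 ≡ 1, 5^8 ≡ 1² = 1, 5^16 ≡ 1² = 1. So 5^16 ≡ 1 (mod 26).
So T(1) = T(5) = 1 while 1 ≠ 5, thus T is not injective.
A non-injective map from the 26-element set ℤ_{26} to itself takes at most 25 distinct values, so it cannot be surjective. So T is not surjective.
Since T is not surjective, we determine |image(T)|. Computing x^16 mod 26 for each x (by repeated squaring, reducing mod 26 at every step), the values T(0), T(1), …, T(25) are: 0, 1, 16, 3, 22, 1, 22, 9, 14, 9, 16, 3, 14, 13, 14, 3, 16, 9, 14, 9, 22, 1, 22, 3, 16, 1.
The distinct values are {0, 1, 3, 9, 13, 14, 16, 22}; there are 8 of them.

8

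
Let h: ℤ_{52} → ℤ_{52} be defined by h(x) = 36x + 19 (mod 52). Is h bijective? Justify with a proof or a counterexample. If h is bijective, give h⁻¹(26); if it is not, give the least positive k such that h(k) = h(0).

We have gcd(36, 52) = 4 > 1. Taking s = 0 and t = 13: h(0) = 19 and h(13) = 36·13 + 19 = 487 ≡ 19 (mod 52).
So h(0) = h(13) while 0 ≠ 13, hence h is not injective, hence not bijective.
Since h is not bijective, we find the least positive k with h(k) = h(0): this means 36k ≡ 0 (mod 52), i.e. 52 ∣ 36k. Since gcd(36, 52) = 4, dividing through by 4 this holds exactly when 13 ∣ 9k, and as gcd(9, 13) = 1, exactly when 13 ∣ k.
The smallest positive such k is 13.

13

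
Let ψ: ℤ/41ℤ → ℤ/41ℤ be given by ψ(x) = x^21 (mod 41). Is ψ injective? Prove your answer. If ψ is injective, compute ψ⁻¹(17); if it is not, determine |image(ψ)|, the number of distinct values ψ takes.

Since 41 is prime, the nonzero elements of ℤ/41ℤ form a cyclic group of order 40.
As gcd(21, 40) = 1, raising to the 21st power is a bijection on this group: if a^21 ≡ b^21 then (ab^{−1})^21 = 1, and the only element of order dividing gcd(21, 40) = 1 is 1, so a = b.
With ψ(0) = 0 this makes ψ injective on all of ℤ/41ℤ, hence bijective (finite equal-size domain and codomain). In particular ψ is injective.
Since ψ is injective, we find the preimage of 17. The inverse of x ↦ x^21 on (ℤ/41ℤ)^× is x ↦ x^21, because 21·21 = 441 = 11·40 + 1 ≡ 1 (mod 40) and x^{40} = 1 for x ≠ 0 (Fermat). So ψ⁻¹(17) = 17^21 mod 41.
Repeated squaring mod 41: 17^1 ≡ 17, 17^2 ≡ 17² = 289 ≡ 2, 17^4 ≡ 2² = 4, 17^8 ≡ 4² = 16, 17^16 ≡ 16² = 256 ≡ 10. Since 21 = 16 + 4 + 1, 17^21 ≡ 10·4·17: 10·4 = 40, then 40·17 = 680 ≡ 24. So 17^21 ≡ 24 (mod 41).
Hence ψ⁻¹(17) = 24.

24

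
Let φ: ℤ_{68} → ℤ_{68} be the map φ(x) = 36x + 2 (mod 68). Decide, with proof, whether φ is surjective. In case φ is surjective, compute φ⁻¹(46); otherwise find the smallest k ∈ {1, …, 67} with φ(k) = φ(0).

Since gcd(36, 68) = 4, we have 36x ≡ 0 (mod 4) for all x, so φ(x) ≡ 2 (mod 4).
But 0 ≢ 2 (mod 4), so 0 ∈ ℤ_{68} has no preimage. Therefore φ is not surjective.
Since φ is not surjective, we find the least positive k with φ(k) = φ(0): this means 36k ≡ 0 (mod 68), i.e. 68 ∣ 36k. Since gcd(36, 68) = 4, dividing through by 4 this holds exactly when 17 ∣ 9k, and as gcd(9, 17) = 1, exactly when 17 ∣ k.
The smallest positive such k is 17.

17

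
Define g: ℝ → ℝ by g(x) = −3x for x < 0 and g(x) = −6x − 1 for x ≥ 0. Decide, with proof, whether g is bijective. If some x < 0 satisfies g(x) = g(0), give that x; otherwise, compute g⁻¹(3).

Both pieces are strictly decreasing (slopes −3 and −6), so each is injective on its own interval.
The left piece maps (−∞, 0) onto (0, ∞); the right piece maps [0, ∞) onto (−∞, −1].
The images leave a gap (0 has no preimage), so g is not surjective, hence not bijective.
Because the two images are disjoint, no x < 0 has g(x) = g(0), so we compute g⁻¹(3): 3 lies in (0, ∞), so solve −3x = 3: x = (3 − 0)/(−3) = −1.

-1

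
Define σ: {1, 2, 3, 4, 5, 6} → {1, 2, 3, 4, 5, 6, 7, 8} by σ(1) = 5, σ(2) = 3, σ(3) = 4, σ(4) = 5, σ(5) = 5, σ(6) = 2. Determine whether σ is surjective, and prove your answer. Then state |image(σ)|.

No element maps to 1, so σ is not surjective.
The image of σ is {2, 3, 4, 5}, which has 4 elements.

4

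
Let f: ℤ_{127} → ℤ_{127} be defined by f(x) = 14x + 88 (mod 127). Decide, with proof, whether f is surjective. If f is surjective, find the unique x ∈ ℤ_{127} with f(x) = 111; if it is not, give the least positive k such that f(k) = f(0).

47

Since gcd(14, 127) = 1, 14 is invertible modulo 127. Euclid's algorithm: 127 = 9·14 + 1; back-substituting gives 1 = 118·14 − 13·127, so 14⁻¹ ≡ 118 (mod 127).
For any y ∈ ℤ_{127}, x = 118(y − 88) mod 127 satisfies f(x) = 14·118(y − 88) + 88 ≡ y (since 14·118 ≡ 1 mod 127). So every y has a preimage.
So f is surjective.
Since f is surjective, we compute f⁻¹(111): solve 14x + 88 ≡ 111 (mod 127), i.e. 14x ≡ 23 (mod 127).
Multiplying by 14⁻¹ = 118 gives x ≡ 118·23 = 2714 = 21·127 + 47 ≡ 47 (mod 127).
Check: f(47) = 14·47 + 88 = 746 = 5·127 + 111 ≡ 111 (mod 127).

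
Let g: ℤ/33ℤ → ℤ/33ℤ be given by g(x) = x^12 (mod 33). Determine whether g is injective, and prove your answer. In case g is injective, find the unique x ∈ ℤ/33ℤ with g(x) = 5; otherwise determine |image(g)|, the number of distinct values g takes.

g(4): Repeated squaring mod 33: 4^1 ≡ 4, 4^2 ≡ 4² = 16, 4^4 ≡ 16² = 256 ≡ 25, 4^8 ≡ 25² = 625 ≡ 31. Since 12 = 8 + 4, 4^12 ≡ 31·25: 31·25 = 775 ≡ 16. So 4^12 ≡ 16 (mod 33).
g(7): Repeated squaring mod 33: 7^1 ≡ 7, 7^2 ≡ 7² = 49 ≡ 16, 7^4 ≡ 16² = 256 ≡ 25, 7^8 ≡ 25² = 625 ≡ 31. Since 12 = 8 + 4, 7^12 ≡ 31·25: 31·25 = 775 ≡ 16. So 7^12 ≡ 16 (mod 33).
So g(4) = g(7) = 16 while 4 ≠ 7, so g is not injective.
Since g is not injective, we determine |image(g)|. Computing x^12 mod 33 for each x (by repeated squaring, reducing mod 33 at every step), the values g(0), g(1), …, g(32) are: 0, 1, 4, 9, 16, 25, 3, 16, 31, 15, 1, 22, 12, 4, 31, 27, 25, 25, 27, 31, 4, 12, 22, 1, 15, 31, 16, 3, 25, 16, 9, 4, 1.
The distinct values are {0, 1, 3, 4, 9, 12, 15, 16, 22, 25, 27, 31}; there are 12 of them.

12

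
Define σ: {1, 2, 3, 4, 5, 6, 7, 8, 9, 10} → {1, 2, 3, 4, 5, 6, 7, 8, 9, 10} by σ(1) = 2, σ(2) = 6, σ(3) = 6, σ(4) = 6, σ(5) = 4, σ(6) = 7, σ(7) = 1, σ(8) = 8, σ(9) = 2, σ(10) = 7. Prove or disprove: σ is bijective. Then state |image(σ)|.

6

σ(2) = 6 = σ(3) with 2 ≠ 3, so σ is not injective, hence not bijective.
The image of σ is {1, 2, 4, 6, 7, 8}, which has 6 elements.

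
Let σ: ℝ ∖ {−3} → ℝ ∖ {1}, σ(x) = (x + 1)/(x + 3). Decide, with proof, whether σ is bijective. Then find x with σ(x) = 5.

Suppose σ(u) = σ(v). Cross-multiplying: (u + 1)(v + 3) = (v + 1)(u + 3).
Expanding both sides and cancelling the symmetric terms leaves 2·(u − v) = 0. Since 2 ≠ 0, u = v. So σ is injective.
For any y ≠ 1, solving y(x + 3) = x + 1 for x gives a well-defined x ≠ −3. So σ is surjective.
So σ is bijective.
Solving σ(x) = 5: cross-multiplying gives x + 1 = 5(x + 3), which rearranges to −4x = 14, so x = −7/2.

-7/2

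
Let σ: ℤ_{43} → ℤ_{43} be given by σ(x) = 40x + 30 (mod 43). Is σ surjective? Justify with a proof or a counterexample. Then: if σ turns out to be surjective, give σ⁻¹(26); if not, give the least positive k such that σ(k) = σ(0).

30

Since gcd(40, 43) = 1, 40 is invertible modulo 43. Euclid's algorithm: 43 = 1·40 + 3, 40 = 13·3 + 1; back-substituting gives 1 = 14·40 − 13·43, so 40⁻¹ ≡ 14 (mod 43).
Then y ↦ 14(y − 30) is a two-sided inverse to σ, so every y ∈ ℤ_{43} has a preimage.
So σ is surjective.
Since σ is surjective, we find σ⁻¹(26): we need 40x ≡ 26 − 30 ≡ 39 (mod 43). Using 40⁻¹ = 14: x ≡ 14·39 = 546 = 12·43 + 30, so x = 30.
Check: σ(30) = 40·30 + 30 = 1230 = 28·43 + 26 ≡ 26 (mod 43).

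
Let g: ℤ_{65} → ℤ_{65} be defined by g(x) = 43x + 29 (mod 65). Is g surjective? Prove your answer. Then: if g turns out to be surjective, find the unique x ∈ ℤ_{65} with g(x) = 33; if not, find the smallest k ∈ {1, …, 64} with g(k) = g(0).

53

Since gcd(43, 65) = 1, 43 is invertible modulo 65. Euclid's algorithm: 65 = 1·43 + 22, 43 = 1·22 + 21, 22 = 1·21 + 1; back-substituting gives 1 = 62·43 − 41·65, so 43⁻¹ ≡ 62 (mod 65).
For any y ∈ ℤ_{65}, x = 62(y − 29) mod 65 satisfies g(x) = 43·62(y − 29) + 29 ≡ y (since 43·62 ≡ 1 mod 65). So every y has a preimage.
Thus g is surjective.
Since g is surjective, we compute g⁻¹(33): solve 43x + 29 ≡ 33 (mod 65), i.e. 43x ≡ 4 (mod 65).
Multiplying by 43⁻¹ = 62 gives x ≡ 62·4 = 248 = 3·65 + 53 ≡ 53 (mod 65).
Check: g(53) = 43·53 + 29 = 2308 = 35·65 + 33 ≡ 33 (mod 65).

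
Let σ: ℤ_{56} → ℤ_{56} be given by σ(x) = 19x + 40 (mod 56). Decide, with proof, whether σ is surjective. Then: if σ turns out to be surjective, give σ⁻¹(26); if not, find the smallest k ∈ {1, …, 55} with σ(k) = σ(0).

Since gcd(19, 56) = 1, 19 is invertible modulo 56. Euclid's algorithm: 56 = 2·19 + 18, 19 = 1·18 + 1; back-substituting gives 1 = 3·19 − 1·56, so 19⁻¹ ≡ 3 (mod 56).
For any y ∈ ℤ_{56}, x = 3(y − 40) mod 56 satisfies σ(x) = 19·3(y − 40) + 40 ≡ y (since 19·3 ≡ 1 mod 56). So every y has a preimage.
Hence σ is surjective.
Since σ is surjective, we find σ⁻¹(26): we need 19x ≡ 26 − 40 ≡ 42 (mod 56). Using 19⁻¹ = 3: x ≡ 3·42 = 126 = 2·56 + 14, so x = 14.
Check: σ(14) = 19·14 + 40 = 306 = 5·56 + 26 ≡ 26 (mod 56).

14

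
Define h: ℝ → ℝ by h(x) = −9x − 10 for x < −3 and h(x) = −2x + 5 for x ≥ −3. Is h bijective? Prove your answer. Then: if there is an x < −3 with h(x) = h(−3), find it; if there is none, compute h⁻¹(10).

Both pieces are strictly decreasing (slopes −9 and −2), so each is injective on its own interval.
The left piece maps (−∞, −3) onto (17, ∞); the right piece maps [−3, ∞) onto (−∞, 11].
The images leave a gap (17 has no preimage), so h is not surjective, hence not bijective.
Because the two images are disjoint, no x < −3 has h(x) = h(−3), so we compute h⁻¹(10): 10 lies in (−∞, 11], so solve −2x + 5 = 10: x = (10 − 5)/(−2) = −5/2.

-5/2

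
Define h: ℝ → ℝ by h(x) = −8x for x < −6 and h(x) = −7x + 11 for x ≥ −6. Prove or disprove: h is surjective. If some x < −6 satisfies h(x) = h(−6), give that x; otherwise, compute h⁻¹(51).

-53/8

Both pieces are strictly decreasing (slopes −8 and −7), so each is injective on its own interval.
The left piece maps (−∞, −6) onto (48, ∞); the right piece maps [−6, ∞) onto (−∞, 53].
The union (48, ∞) ∪ (−∞, 53] covers ℝ, so h is surjective.
For the follow-up: the images overlap, so an x < −6 with h(x) = h(−6) exists. h(−6) = 53; solving −8x = 53 for x < −6 gives x = (53 − 0)/(−8) = −53/8.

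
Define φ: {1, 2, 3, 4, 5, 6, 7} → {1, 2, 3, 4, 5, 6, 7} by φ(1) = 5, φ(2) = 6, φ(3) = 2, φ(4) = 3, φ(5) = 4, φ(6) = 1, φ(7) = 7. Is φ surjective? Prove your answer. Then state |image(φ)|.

7

Every element of the codomain has a preimage: 1 = φ(6), 2 = φ(3), 3 = φ(4), 4 = φ(5), 5 = φ(1), 6 = φ(2), 7 = φ(7).
Therefore φ is surjective.
The image of φ is {1, 2, 3, 4, 5, 6, 7}, which has 7 elements.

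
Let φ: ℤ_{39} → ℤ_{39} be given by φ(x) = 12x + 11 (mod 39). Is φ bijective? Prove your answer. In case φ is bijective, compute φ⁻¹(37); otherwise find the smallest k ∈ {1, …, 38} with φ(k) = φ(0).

13

By definition, φ is injective if φ(x_1) = φ(x_2) implies x_1 = x_2.
We have gcd(12, 39) = 3 > 1. Taking x_1 = 0 and x_2 = 13: φ(0) = 11 and φ(13) = 12·13 + 11 = 167 ≡ 11 (mod 39).
So φ(0) = φ(13) while 0 ≠ 13, therefore φ is not injective, hence not bijective.
Since φ is not bijective, we find the least positive k with φ(k) = φ(0): this means 12k ≡ 0 (mod 39), i.e. 39 ∣ 12k. Since gcd(12, 39) = 3, dividing through by 3 this holds exactly when 13 ∣ 4k, and as gcd(4, 13) = 1, exactly when 13 ∣ k.
The smallest positive such k is 13.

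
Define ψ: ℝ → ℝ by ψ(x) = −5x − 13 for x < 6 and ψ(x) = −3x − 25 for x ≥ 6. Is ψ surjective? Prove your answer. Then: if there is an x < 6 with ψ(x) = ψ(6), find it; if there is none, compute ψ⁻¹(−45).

Both pieces are strictly decreasing (slopes −5 and −3), so each is injective on its own interval.
The left piece maps (−∞, 6) onto (−43, ∞); the right piece maps [6, ∞) onto (−∞, −43].
These images together cover ℝ, so ψ is surjective.
Because the two images are disjoint, no x < 6 has ψ(x) = ψ(6), so we compute ψ⁻¹(−45): −45 lies in (−∞, −43], so solve −3x − 25 = −45: x = (−45 + 25)/(−3) = 20/3.

20/3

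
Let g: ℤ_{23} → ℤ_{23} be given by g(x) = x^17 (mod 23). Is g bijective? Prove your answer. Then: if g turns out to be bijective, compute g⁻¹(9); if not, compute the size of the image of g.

12

Since 23 is prime, the nonzero elements of ℤ_{23} form a cyclic group of order 22.
As gcd(17, 22) = 1, raising to the 17th power is a bijection on this group: if s^17 ≡ t^17 then (st^{−1})^17 = 1, and the only element of order dividing gcd(17, 22) = 1 is 1, so s = t.
With g(0) = 0 this makes g injective on all of ℤ_{23}, hence bijective (finite equal-size domain and codomain). In particular g is bijective.
Since g is bijective, we find the preimage of 9. The inverse of x ↦ x^17 on (ℤ_{23})^× is x ↦ x^13, because 17·13 = 221 = 10·22 + 1 ≡ 1 (mod 22) and x^{22} = 1 for x ≠ 0 (Fermat). So g⁻¹(9) = 9^13 mod 23.
Repeated squaring mod 23: 9^1 ≡ 9, 9^2 ≡ 9² = 81 ≡ 12, 9^4 ≡ 12² = 144 ≡ 6, 9^8 ≡ 6² = 36 ≡ 13. Since 13 = 8 + 4 + 1, 9^13 ≡ 13·6·9: 13·6 = 78 ≡ 9, then 9·9 = 81 ≡ 12. So 9^13 ≡ 12 (mod 23).
Hence g⁻¹(9) = 12.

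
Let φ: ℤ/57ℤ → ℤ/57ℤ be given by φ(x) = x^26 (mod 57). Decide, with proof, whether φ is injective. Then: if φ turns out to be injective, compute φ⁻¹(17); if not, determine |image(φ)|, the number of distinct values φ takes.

20

φ(8): Repeated squaring mod 57: 8^1 ≡ 8, 8^2 ≡ 8² = 64 ≡ 7, 8^4 ≡ 7² = 49, 8^8 ≡ 49² = 2401 ≡ 7, 8^16 ≡ 7² = 49. Since 26 = 16 + 8 + 2, 8^26 ≡ 49·7·7: 49·7 = 343 ≡ 1, then 1·7 = 7. So 8^26 ≡ 7 (mod 57).
φ(11): Repeated squaring mod 57: 11^1 ≡ 11, 11^2 ≡ 11² = 121 ≡ 7, 11^4 ≡ 7² = 49, 11^8 ≡ 49² = 2401 ≡ 7, 11^16 ≡ 7² = 49. Since 26 = 16 + 8 + 2, 11^26 ≡ 49·7·7: 49·7 = 343 ≡ 1, then 1·7 = 7. So 11^26 ≡ 7 (mod 57).
So φ(8) = φ(11) = 7 while 8 ≠ 11, so φ is not injective.
Since φ is not injective, we determine |image(φ)|. Computing x^26 mod 57 for each x (by repeated squaring, reducing mod 57 at every step), the values φ(0), φ(1), …, φ(56) are: 0, 1, 28, 6, 43, 4, 54, 49, 7, 36, 55, 7, 30, 16, 4, 24, 25, 28, 39, 19, 1, 9, 25, 43, 42, 16, 49, 45, 55, 55, 45, 49, 16, 42, 43, 25, 9, 1, 19, 39, 28, 25, 24, 4, 16, 30, 7, 55, 36, 7, 49, 54, 4, 43, 6, 28, 1.
The distinct values are {0, 1, 4, 6, 7, 9, 16, 19, 24, 25, 28, 30, 36, 39, 42, 43, 45, 49, 54, 55}; there are 20 of them.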